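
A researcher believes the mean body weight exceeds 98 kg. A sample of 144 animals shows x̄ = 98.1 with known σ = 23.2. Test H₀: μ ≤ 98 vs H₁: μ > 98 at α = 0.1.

z = 0.052. Critical value: 1.28. Fail to reject H₀.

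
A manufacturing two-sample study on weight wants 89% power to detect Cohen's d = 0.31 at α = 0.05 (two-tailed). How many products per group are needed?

z_{α/2} = 1.96, z_β = Φ⁻¹(0.89) = 1.227. For small effect (d = 0.31): n per group = 2(z_{α/2} + z_β)²/d² = 2(1.96 + 1.227)²/0.31² = 211.4 → 212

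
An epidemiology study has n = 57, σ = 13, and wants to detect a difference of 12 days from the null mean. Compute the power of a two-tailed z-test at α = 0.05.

SE = σ/√n = 13/√57 = 1.722. Non-centrality λ = d/SE = 12/1.722 = 6.969. Power ≈ Φ(λ - z_{α/2}) = Φ(6.969 - 1.96) = Φ(5.009) = 1.0.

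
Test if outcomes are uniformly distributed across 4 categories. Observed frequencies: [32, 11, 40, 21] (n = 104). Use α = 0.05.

Expected = 26 each. χ² = Σ(O-E)²/E = 18.538. df = 3, critical value = 7.815. Reject H₀.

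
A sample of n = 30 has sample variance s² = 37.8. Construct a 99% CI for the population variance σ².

df = 29. χ²_{0.005} = 52.336, χ²_{0.995} = 13.121. CI for σ² = ((n-1)s²/χ²_{α/2}, (n-1)s²/χ²_{1-α/2}) = (29·37.8/52.336, 29·37.8/13.121) = (20.95, 83.55)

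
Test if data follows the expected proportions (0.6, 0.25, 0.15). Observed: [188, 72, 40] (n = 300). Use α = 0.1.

Expected: [180.0, 75.0, 45.0]. χ² = 1.031. df = 2, critical = 4.605. Fail to reject H₀.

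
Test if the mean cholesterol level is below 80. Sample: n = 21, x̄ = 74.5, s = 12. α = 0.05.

t = (74.5 - 80)/(12/√21) = -2.1, df = 20. Critical t = -1.725. Reject H₀.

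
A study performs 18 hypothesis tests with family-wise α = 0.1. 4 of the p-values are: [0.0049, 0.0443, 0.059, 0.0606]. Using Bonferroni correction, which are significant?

Bonferroni α = 0.1/18 = 0.00556. Significant p-values: [0.0049]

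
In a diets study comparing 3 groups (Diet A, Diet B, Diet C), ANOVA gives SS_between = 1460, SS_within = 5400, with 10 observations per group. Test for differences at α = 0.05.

df_between = 2, df_within = 27. F = MS_between/MS_within = 730.0/200.0 = 3.65. F_crit ≈ 3.354. Reject H₀. At least one mean differs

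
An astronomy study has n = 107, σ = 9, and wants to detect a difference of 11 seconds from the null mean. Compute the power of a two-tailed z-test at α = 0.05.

SE = σ/√n = 9/√107 = 0.87. Non-centrality λ = d/SE = 11/0.87 = 12.643. Power ≈ Φ(λ - z_{α/2}) = Φ(12.643 - 1.96) = Φ(10.683) = 1.0.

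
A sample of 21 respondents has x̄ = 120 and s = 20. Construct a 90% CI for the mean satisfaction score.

CI = x̄ ± t*(s/√n) = 120 ± 1.725(20/√21) = (112.47, 127.53)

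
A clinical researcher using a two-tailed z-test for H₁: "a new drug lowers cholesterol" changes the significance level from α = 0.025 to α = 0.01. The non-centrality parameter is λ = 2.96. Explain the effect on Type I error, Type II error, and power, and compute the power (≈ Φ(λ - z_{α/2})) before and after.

Decreasing α from 0.025 to 0.01:
• Type I error rate decreases (α is the Type I rate by definition).
• Critical value moves from z_{α/2} = 2.241 to 2.576, so power = Φ(λ - z_{α/2}) goes from Φ(2.96 - 2.241) = 0.764 to Φ(2.96 - 2.576) = 0.65.
• Type II error rate β = 1 - power therefore increases (0.236 → 0.35).
Appropriate when false positives are costly — here, approving an ineffective drug — patients take a useless medication and may skip effective alternatives.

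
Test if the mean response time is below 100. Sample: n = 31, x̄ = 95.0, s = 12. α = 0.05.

t = (95.0 - 100)/(12/√31) = -2.32, df = 30. Critical t = -1.697. Reject H₀.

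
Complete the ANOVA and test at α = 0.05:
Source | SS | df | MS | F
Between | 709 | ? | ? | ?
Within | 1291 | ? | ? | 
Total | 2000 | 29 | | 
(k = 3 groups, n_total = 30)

df_between = 2, df_within = 27. MS_between = 354.5, MS_within = 47.81. F = 7.414, F_crit ≈ 3.354. Reject H₀.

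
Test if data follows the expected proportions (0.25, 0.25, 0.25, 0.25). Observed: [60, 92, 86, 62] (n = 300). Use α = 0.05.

Expected: [75.0, 75.0, 75.0, 75.0]. χ² = 10.72. df = 3, critical = 7.815. Reject H₀.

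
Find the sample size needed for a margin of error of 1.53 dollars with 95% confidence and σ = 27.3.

n = (z*σ/E)² = (1.96×27.3/1.53)² = 1223.1 → n = 1224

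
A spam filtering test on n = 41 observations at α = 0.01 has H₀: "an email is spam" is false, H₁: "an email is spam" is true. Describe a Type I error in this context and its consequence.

Type I error: rejecting H₀ when it is true — concluding that an email is spam when in fact it is not. Consequence: a legitimate email is sent to the spam folder and the user misses it.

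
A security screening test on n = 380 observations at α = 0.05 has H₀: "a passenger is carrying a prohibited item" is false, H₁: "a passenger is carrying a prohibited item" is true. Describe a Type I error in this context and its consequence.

Type I error: rejecting H₀ when it is true — concluding that a passenger is carrying a prohibited item when in fact it is not. Consequence: detaining an innocent passenger — delay and inconvenience.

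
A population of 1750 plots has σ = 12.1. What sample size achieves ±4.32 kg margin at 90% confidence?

Without FPC: n₀ = (1.645×12.1/4.32)² = 21.229. With FPC: n = n₀N/(n₀+N-1) = 21.0 → n = 21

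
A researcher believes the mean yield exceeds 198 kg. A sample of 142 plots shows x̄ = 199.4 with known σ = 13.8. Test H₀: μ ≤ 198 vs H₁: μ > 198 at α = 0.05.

z = 1.209. Critical value: 1.645. Fail to reject H₀.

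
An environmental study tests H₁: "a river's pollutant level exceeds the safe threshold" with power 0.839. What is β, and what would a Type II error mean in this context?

β = 1 - power = 1 - 0.839 = 0.161. A Type II error is failing to reject H₀ when H₀ is false (false negative) — here, failing to conclude that a river's pollutant level exceeds the safe threshold when in fact it is true. Consequence: allowing unsafe pollution to continue.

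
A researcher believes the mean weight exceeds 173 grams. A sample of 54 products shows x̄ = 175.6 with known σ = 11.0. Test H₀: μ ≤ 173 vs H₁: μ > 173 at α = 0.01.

z = 1.737. Critical value: 2.33. Fail to reject H₀.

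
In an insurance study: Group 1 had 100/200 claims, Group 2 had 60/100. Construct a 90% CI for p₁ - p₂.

p̂₁ = 0.5, p̂₂ = 0.6. Difference = -0.1. CI = (-0.199, -0.001)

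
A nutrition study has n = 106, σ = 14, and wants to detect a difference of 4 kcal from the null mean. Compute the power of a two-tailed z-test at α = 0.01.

SE = σ/√n = 14/√106 = 1.36. Non-centrality λ = d/SE = 4/1.36 = 2.942. Power ≈ Φ(λ - z_{α/2}) = Φ(2.942 - 2.576) = Φ(0.366) = 0.643.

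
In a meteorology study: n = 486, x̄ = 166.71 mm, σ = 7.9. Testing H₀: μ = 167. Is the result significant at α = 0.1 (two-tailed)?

z = (166.71 - 167)/(7.9/√486) = -0.809. Since |z| ≤ 1.645, not significant at α = 0.1.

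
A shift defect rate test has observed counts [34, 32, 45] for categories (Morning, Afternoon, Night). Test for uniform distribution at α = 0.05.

Expected = 37 each. χ² = Σ(O-E)²/E = 2.649. df = 2, critical value = 5.991. Fail to reject H₀.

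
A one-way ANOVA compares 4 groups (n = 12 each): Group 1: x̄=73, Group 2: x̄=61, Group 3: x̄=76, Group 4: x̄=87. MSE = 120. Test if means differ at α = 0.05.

Grand mean = 74.25. SS_between = 4113.0, MS_between = 1371.0. F = 11.425, F_crit ≈ 2.816. Reject H₀.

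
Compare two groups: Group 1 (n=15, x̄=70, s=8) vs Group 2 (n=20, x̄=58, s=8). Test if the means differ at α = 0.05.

Pooled sp = 8.0. t = 4.392, df = 33. Critical t = ±2.035. Reject H₀.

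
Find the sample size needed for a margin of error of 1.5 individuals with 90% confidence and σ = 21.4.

n = (z*σ/E)² = (1.645×21.4/1.5)² = 550.8 → n = 551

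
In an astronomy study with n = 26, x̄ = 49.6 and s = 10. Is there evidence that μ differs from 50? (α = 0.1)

t = (x̄ - μ₀)/(s/√n) = (49.6 - 50)/(10/√26) = -0.204. df = 25, critical t = ±1.708. Fail to reject H₀.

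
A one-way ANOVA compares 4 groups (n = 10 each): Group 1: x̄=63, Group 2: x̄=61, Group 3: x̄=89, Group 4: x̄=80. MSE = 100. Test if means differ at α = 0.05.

Grand mean = 73.25. SS_between = 5487.5, MS_between = 1829.17. F = 18.292, F_crit ≈ 2.866. Reject H₀.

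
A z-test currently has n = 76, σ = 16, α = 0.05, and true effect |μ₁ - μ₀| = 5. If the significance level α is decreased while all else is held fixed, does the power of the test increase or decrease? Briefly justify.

Power decreases: a smaller α raises the critical value, so less of the H₁ sampling distribution falls in the rejection region.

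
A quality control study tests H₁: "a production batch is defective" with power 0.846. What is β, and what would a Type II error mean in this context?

β = 1 - power = 1 - 0.846 = 0.154. A Type II error is failing to reject H₀ when H₀ is false (false negative) — here, failing to conclude that a production batch is defective when in fact it is true. Consequence: shipping a defective batch — faulty products reach customers.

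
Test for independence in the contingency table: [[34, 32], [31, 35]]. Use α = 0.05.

χ² = 0.273. df = 1, critical = 3.841. Fail to reject H₀. No evidence of dependence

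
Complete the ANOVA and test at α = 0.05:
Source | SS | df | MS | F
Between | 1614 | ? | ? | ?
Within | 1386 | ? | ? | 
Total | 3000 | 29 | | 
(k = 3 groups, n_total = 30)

df_between = 2, df_within = 27. MS_between = 807.0, MS_within = 51.33. F = 15.721, F_crit ≈ 3.354. Reject H₀.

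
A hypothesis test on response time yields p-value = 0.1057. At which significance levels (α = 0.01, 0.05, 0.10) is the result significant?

p = 0.1057. Not significant at any of the given levels.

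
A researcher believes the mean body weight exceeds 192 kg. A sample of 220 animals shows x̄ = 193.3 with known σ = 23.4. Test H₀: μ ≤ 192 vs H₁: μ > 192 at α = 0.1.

z = 0.824. Critical value: 1.28. Fail to reject H₀.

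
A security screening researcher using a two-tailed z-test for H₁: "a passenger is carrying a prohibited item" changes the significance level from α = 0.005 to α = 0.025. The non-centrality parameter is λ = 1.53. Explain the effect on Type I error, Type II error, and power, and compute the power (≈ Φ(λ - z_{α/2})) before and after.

Increasing α from 0.005 to 0.025:
• Type I error rate increases (α is the Type I rate by definition).
• Critical value moves from z_{α/2} = 2.807 to 2.241, so power = Φ(λ - z_{α/2}) goes from Φ(1.53 - 2.807) = 0.101 to Φ(1.53 - 2.241) = 0.239.
• Type II error rate β = 1 - power therefore decreases (0.899 → 0.761).
Appropriate when false negatives are costly — here, letting a prohibited item through — security breach.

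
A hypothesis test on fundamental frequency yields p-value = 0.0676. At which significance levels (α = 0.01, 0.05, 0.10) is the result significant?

p = 0.0676. Significant at: α = 0.1.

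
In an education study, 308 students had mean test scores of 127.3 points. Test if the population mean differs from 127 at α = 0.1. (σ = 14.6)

z = (x̄ - μ₀)/(σ/√n) = (127.3 - 127)/(14.6/√308) = 0.361. Critical value: ±1.645. Since |0.361| ≤ 1.645, Fail to reject H₀.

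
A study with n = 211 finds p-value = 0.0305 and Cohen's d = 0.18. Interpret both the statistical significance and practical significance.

Statistically significant (p = 0.0305 < 0.05). Cohen's d = 0.18 indicates a very small effect size. Both statistical and practical significance should be considered.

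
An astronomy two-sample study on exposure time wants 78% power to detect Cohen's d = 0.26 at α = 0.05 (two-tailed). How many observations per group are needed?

z_{α/2} = 1.96, z_β = Φ⁻¹(0.78) = 0.772. For small effect (d = 0.26): n per group = 2(z_{α/2} + z_β)²/d² = 2(1.96 + 0.772)²/0.26² = 220.8 → 221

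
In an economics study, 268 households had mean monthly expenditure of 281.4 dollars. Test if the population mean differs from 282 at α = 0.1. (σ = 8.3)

z = (x̄ - μ₀)/(σ/√n) = (281.4 - 282)/(8.3/√268) = -1.183. Critical value: ±1.645. Since |-1.183| ≤ 1.645, Fail to reject H₀.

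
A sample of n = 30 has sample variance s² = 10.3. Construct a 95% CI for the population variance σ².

df = 29. χ²_{0.025} = 45.722, χ²_{0.975} = 16.047. CI for σ² = ((n-1)s²/χ²_{α/2}, (n-1)s²/χ²_{1-α/2}) = (29·10.3/45.722, 29·10.3/16.047) = (6.53, 18.61)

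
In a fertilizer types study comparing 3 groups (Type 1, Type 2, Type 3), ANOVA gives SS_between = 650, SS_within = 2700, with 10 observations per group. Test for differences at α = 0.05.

df_between = 2, df_within = 27. F = MS_between/MS_within = 325.0/100.0 = 3.25. F_crit ≈ 3.354. Fail to reject H₀.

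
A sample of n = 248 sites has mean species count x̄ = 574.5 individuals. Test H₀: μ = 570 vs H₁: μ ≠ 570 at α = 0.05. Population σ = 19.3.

z = (x̄ - μ₀)/(σ/√n) = (574.5 - 570)/(19.3/√248) = 3.672. Critical value: ±1.96. Since |3.672| > 1.96, Reject H₀.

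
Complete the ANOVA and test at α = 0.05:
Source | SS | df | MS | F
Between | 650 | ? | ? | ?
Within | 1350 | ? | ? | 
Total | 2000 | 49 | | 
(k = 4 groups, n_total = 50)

df_between = 3, df_within = 46. MS_between = 216.67, MS_within = 29.35. F = 7.383, F_crit ≈ 2.807. Reject H₀.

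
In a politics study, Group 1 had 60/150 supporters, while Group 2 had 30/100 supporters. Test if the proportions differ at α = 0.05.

p̂₁ = 0.4, p̂₂ = 0.3, pooled p̂ = 0.36. z = 1.614. Critical: ±1.96. Fail to reject H₀.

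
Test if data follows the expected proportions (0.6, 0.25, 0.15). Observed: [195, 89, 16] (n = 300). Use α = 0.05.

Expected: [180.0, 75.0, 45.0]. χ² = 22.552. df = 2, critical = 5.991. Reject H₀.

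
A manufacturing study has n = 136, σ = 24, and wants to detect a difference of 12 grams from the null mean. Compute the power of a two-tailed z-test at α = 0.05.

SE = σ/√n = 24/√136 = 2.058. Non-centrality λ = d/SE = 12/2.058 = 5.831. Power ≈ Φ(λ - z_{α/2}) = Φ(5.831 - 1.96) = Φ(3.871) = 1.0.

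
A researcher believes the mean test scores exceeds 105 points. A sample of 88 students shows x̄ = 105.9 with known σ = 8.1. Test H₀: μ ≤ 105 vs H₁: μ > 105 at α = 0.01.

z = 1.042. Critical value: 2.33. Fail to reject H₀.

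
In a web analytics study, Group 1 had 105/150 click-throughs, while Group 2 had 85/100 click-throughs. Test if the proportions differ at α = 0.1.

p̂₁ = 0.7, p̂₂ = 0.85, pooled p̂ = 0.76. z = -2.721. Critical: ±1.645. Reject H₀.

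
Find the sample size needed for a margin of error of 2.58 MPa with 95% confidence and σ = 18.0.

n = (z*σ/E)² = (1.96×18.0/2.58)² = 187.0 → n = 187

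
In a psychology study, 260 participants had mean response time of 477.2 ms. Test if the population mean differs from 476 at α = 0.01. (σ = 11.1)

z = (x̄ - μ₀)/(σ/√n) = (477.2 - 476)/(11.1/√260) = 1.743. Critical value: ±2.576. Since |1.743| ≤ 2.576, Fail to reject H₀.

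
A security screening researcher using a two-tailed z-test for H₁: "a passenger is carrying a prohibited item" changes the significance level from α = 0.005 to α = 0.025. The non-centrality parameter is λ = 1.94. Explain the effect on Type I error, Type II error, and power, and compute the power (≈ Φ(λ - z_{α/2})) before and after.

Increasing α from 0.005 to 0.025:
• Type I error rate increases (α is the Type I rate by definition).
• Critical value moves from z_{α/2} = 2.807 to 2.241, so power = Φ(λ - z_{α/2}) goes from Φ(1.94 - 2.807) = 0.193 to Φ(1.94 - 2.241) = 0.382.
• Type II error rate β = 1 - power therefore decreases (0.807 → 0.618).
Appropriate when false negatives are costly — here, letting a prohibited item through — security breach.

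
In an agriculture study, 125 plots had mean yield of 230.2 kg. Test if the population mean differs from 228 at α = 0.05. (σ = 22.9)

z = (x̄ - μ₀)/(σ/√n) = (230.2 - 228)/(22.9/√125) = 1.074. Critical value: ±1.96. Since |1.074| ≤ 1.96, Fail to reject H₀.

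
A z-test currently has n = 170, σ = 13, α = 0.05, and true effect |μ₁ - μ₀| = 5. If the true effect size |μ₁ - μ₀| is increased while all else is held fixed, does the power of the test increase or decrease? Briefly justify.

Power increases: a larger true effect increases the non-centrality λ = |μ₁ - μ₀|/(σ/√n).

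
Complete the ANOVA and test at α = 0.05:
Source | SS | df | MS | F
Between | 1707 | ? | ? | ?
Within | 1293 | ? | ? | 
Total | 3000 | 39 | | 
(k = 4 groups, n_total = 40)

df_between = 3, df_within = 36. MS_between = 569.0, MS_within = 35.92. F = 15.842, F_crit ≈ 2.866. Reject H₀.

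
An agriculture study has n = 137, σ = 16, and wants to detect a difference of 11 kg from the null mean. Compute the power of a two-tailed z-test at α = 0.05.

SE = σ/√n = 16/√137 = 1.367. Non-centrality λ = d/SE = 11/1.367 = 8.047. Power ≈ Φ(λ - z_{α/2}) = Φ(8.047 - 1.96) = Φ(6.087) = 1.0.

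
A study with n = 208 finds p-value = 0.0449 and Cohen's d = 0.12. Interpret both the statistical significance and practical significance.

Statistically significant (p = 0.0449 < 0.05). Cohen's d = 0.12 indicates a very small effect size. Both statistical and practical significance should be considered.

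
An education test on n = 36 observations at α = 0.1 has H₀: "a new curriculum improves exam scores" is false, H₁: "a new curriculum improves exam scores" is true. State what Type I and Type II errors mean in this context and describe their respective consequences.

Type I (false positive): concluding that a new curriculum improves exam scores when it is not — adopting a curriculum that gives no real benefit — disruption for nothing. Type II (false negative): failing to conclude that a new curriculum improves exam scores when it is — keeping the old curriculum when the new one would have helped students. Which is costlier depends on domain priorities and is a judgement call rather than a statistical fact.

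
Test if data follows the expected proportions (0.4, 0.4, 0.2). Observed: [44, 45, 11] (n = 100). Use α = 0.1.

Expected: [40.0, 40.0, 20.0]. χ² = 5.075. df = 2, critical = 4.605. Reject H₀.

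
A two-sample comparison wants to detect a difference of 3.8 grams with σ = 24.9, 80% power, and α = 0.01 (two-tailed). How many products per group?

n per group = 2(z_α/2 + z_β)²σ²/d² = 2×(2.576 + 0.84)²×24.9²/3.8² = 1002.1 → n = 1003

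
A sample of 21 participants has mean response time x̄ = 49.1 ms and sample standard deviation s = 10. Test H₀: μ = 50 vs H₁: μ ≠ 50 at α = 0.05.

t = (x̄ - μ₀)/(s/√n) = (49.1 - 50)/(10/√21) = -0.412. df = 20, critical t = ±2.086. Fail to reject H₀.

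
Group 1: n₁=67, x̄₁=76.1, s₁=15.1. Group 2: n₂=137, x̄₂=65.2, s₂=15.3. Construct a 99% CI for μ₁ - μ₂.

Difference = 10.9. SE = √(15.1²/67 + 15.3²/137) = 2.261. CI = (5.08, 16.72)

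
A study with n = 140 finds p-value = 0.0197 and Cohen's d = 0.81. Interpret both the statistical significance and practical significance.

Statistically significant (p = 0.0197 < 0.05). Cohen's d = 0.81 indicates a large effect size. Both statistical and practical significance should be considered.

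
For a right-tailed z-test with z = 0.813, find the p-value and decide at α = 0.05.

p = P(Z > 0.813) = 1 - Φ(0.813) ≈ 0.2081. Since p ≥ 0.05, fail to reject H₀ (not significant) at α = 0.05.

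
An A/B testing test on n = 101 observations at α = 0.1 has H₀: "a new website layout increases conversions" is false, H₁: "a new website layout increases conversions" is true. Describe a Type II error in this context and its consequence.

Type II error: failing to reject H₀ when it is false — concluding that a new website layout increases conversions is not supported when in fact it is. Consequence: discarding a layout that would have improved conversions — lost revenue.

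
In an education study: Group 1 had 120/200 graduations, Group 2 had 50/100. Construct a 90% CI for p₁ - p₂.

p̂₁ = 0.6, p̂₂ = 0.5. Difference = 0.1. CI = (-0.0, 0.2)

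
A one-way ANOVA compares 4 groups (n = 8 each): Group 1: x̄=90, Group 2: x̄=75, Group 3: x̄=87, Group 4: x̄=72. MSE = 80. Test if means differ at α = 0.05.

Grand mean = 81.0. SS_between = 1872.0, MS_between = 624.0. F = 7.8, F_crit ≈ 2.947. Reject H₀.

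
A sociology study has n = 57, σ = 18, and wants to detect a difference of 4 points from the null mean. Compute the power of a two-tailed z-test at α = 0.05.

SE = σ/√n = 18/√57 = 2.384. Non-centrality λ = d/SE = 4/2.384 = 1.678. Power ≈ Φ(λ - z_{α/2}) = Φ(1.678 - 1.96) = Φ(-0.282) = 0.389.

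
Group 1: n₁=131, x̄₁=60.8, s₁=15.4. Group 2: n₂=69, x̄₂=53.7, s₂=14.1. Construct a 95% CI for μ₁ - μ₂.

Difference = 7.1. SE = √(15.4²/131 + 14.1²/69) = 2.166. CI = (2.85, 11.35)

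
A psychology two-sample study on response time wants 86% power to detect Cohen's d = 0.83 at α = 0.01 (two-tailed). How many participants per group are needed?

z_{α/2} = 2.576, z_β = Φ⁻¹(0.86) = 1.08. For large effect (d = 0.83): n per group = 2(z_{α/2} + z_β)²/d² = 2(2.576 + 1.08)²/0.83² = 38.8 → 39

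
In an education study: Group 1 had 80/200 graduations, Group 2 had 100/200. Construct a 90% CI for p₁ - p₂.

p̂₁ = 0.4, p̂₂ = 0.5. Difference = -0.1. CI = (-0.181, -0.019)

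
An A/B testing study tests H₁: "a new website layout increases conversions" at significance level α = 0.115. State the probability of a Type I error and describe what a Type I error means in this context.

P(Type I error) = α = 0.115. A Type I error is rejecting H₀ when H₀ is actually true (false positive) — here, concluding that a new website layout increases conversions when in fact this is not the case. Consequence: rolling out a layout that doesn't actually help — wasted engineering effort.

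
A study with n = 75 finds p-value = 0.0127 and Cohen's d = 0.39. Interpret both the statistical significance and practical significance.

Statistically significant (p = 0.0127 < 0.05). Cohen's d = 0.39 indicates a small effect size. Both statistical and practical significance should be considered.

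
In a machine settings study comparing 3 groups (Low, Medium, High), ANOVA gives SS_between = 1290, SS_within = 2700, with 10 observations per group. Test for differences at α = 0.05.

df_between = 2, df_within = 27. F = MS_between/MS_within = 645.0/100.0 = 6.45. F_crit ≈ 3.354. Reject H₀. At least one mean differs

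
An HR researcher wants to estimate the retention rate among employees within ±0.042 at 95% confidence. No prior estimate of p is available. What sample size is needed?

Conservative approach: use p = 0.5 (maximizes p(1-p) = 0.25). n = z²(0.25)/E² = 1.96²×0.25/0.042² = 544.4 → n = 545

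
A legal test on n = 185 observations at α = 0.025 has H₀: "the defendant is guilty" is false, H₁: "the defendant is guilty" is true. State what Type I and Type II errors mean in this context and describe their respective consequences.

Type I (false positive): concluding that the defendant is guilty when it is not — convicting an innocent person. Type II (false negative): failing to conclude that the defendant is guilty when it is — acquitting a guilty person. Which is costlier depends on domain priorities and is a judgement call rather than a statistical fact.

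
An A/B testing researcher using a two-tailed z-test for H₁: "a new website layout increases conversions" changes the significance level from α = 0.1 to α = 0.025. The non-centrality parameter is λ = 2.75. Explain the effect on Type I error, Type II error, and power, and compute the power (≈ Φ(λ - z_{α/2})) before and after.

Decreasing α from 0.1 to 0.025:
• Type I error rate decreases (α is the Type I rate by definition).
• Critical value moves from z_{α/2} = 1.645 to 2.241, so power = Φ(λ - z_{α/2}) goes from Φ(2.75 - 1.645) = 0.865 to Φ(2.75 - 2.241) = 0.695.
• Type II error rate β = 1 - power therefore increases (0.135 → 0.305).
Appropriate when false positives are costly — here, rolling out a layout that doesn't actually help — wasted engineering effort.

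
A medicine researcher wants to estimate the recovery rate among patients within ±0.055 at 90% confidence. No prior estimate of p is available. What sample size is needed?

Conservative approach: use p = 0.5 (maximizes p(1-p) = 0.25). n = z²(0.25)/E² = 1.645²×0.25/0.055² = 223.6 → n = 224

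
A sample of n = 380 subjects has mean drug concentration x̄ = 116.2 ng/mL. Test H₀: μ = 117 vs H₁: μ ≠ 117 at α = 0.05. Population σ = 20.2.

z = (x̄ - μ₀)/(σ/√n) = (116.2 - 117)/(20.2/√380) = -0.772. Critical value: ±1.96. Since |-0.772| ≤ 1.96, Fail to reject H₀.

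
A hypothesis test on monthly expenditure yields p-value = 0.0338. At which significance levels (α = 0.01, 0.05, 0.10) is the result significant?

p = 0.0338. Significant at: α = 0.05, 0.1.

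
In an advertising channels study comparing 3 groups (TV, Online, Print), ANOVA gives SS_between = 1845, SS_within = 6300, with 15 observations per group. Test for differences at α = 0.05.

df_between = 2, df_within = 42. F = MS_between/MS_within = 922.5/150.0 = 6.15. F_crit ≈ 3.22. Reject H₀. At least one mean differs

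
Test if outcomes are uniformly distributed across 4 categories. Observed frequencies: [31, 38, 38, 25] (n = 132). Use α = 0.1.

Expected = 33 each. χ² = Σ(O-E)²/E = 3.576. df = 3, critical value = 6.251. Fail to reject H₀.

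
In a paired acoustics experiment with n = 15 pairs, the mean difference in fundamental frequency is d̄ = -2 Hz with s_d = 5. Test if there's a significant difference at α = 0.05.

t = d̄/(s_d/√n) = -2/(5/√15) = -1.549. df = 14, critical t = ±2.145. Fail to reject H₀.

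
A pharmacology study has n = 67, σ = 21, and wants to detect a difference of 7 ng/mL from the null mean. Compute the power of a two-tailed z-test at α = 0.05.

SE = σ/√n = 21/√67 = 2.566. Non-centrality λ = d/SE = 7/2.566 = 2.728. Power ≈ Φ(λ - z_{α/2}) = Φ(2.728 - 1.96) = Φ(0.768) = 0.779.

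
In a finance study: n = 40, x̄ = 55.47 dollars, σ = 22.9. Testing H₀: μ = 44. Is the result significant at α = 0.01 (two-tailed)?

z = (55.47 - 44)/(22.9/√40) = 3.168. Since |z| > 2.576, significant at α = 0.01.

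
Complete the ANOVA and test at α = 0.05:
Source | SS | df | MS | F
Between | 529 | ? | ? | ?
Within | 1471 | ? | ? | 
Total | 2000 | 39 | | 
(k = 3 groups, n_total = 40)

df_between = 2, df_within = 37. MS_between = 264.5, MS_within = 39.76. F = 6.653, F_crit ≈ 3.252. Reject H₀.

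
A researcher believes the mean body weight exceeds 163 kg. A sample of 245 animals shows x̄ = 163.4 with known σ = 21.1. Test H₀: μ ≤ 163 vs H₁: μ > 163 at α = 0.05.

z = 0.297. Critical value: 1.645. Fail to reject H₀.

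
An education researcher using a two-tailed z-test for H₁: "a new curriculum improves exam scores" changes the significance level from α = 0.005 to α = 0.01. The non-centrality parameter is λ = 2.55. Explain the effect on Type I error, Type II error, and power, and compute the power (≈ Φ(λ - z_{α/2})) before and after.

Increasing α from 0.005 to 0.01:
• Type I error rate increases (α is the Type I rate by definition).
• Critical value moves from z_{α/2} = 2.807 to 2.576, so power = Φ(λ - z_{α/2}) goes from Φ(2.55 - 2.807) = 0.399 to Φ(2.55 - 2.576) = 0.49.
• Type II error rate β = 1 - power therefore decreases (0.601 → 0.51).
Appropriate when false negatives are costly — here, keeping the old curriculum when the new one would have helped students.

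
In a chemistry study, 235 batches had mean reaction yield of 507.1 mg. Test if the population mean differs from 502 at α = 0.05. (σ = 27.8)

z = (x̄ - μ₀)/(σ/√n) = (507.1 - 502)/(27.8/√235) = 2.812. Critical value: ±1.96. Since |2.812| > 1.96, Reject H₀.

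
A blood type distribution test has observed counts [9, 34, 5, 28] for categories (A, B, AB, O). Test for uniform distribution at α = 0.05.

Expected = 19 each. χ² = Σ(O-E)²/E = 31.684. df = 3, critical value = 7.815. Reject H₀.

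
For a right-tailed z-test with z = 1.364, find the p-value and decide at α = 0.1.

p = P(Z > 1.364) = 1 - Φ(1.364) ≈ 0.0863. Since p < 0.1, reject H₀ (significant) at α = 0.1.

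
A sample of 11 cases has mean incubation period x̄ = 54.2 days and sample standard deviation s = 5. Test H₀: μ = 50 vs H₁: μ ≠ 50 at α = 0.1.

t = (x̄ - μ₀)/(s/√n) = (54.2 - 50)/(5/√11) = 2.786. df = 10, critical t = ±1.812. Reject H₀.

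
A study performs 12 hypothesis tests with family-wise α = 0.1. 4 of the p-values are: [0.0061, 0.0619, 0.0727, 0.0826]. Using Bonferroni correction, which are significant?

Bonferroni α = 0.1/12 = 0.00833. Significant p-values: [0.0061]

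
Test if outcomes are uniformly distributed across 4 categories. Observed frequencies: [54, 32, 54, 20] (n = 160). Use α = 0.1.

Expected = 40 each. χ² = Σ(O-E)²/E = 21.4. df = 3, critical value = 6.251. Reject H₀.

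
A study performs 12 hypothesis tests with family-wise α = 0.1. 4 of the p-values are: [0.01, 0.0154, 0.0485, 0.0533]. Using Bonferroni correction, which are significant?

Bonferroni α = 0.1/12 = 0.00833. None of the given p-values are significant.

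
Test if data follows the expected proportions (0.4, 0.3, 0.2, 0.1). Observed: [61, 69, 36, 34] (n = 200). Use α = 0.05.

Expected: [80.0, 60.0, 40.0, 20.0]. χ² = 16.062. df = 3, critical = 7.815. Reject H₀.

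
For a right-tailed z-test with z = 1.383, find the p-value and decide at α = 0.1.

p = P(Z > 1.383) = 1 - Φ(1.383) ≈ 0.0833. Since p < 0.1, reject H₀ (significant) at α = 0.1.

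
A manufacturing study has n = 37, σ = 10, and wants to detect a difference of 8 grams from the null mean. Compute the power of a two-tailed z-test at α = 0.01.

SE = σ/√n = 10/√37 = 1.644. Non-centrality λ = d/SE = 8/1.644 = 4.866. Power ≈ Φ(λ - z_{α/2}) = Φ(4.866 - 2.576) = Φ(2.29) = 0.989.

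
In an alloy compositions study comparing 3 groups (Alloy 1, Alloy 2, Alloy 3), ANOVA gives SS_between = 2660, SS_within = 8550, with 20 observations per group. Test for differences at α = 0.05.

df_between = 2, df_within = 57. F = MS_between/MS_within = 1330.0/150.0 = 8.867. F_crit ≈ 3.159. Reject H₀. At least one mean differs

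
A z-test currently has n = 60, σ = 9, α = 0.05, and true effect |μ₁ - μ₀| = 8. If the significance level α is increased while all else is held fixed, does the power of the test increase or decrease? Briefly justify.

Power increases: a larger α lowers the critical value, so more of the H₁ sampling distribution falls in the rejection region.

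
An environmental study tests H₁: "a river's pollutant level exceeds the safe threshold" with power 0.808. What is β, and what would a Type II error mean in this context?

β = 1 - power = 1 - 0.808 = 0.192. A Type II error is failing to reject H₀ when H₀ is false (false negative) — here, failing to conclude that a river's pollutant level exceeds the safe threshold when in fact it is true. Consequence: allowing unsafe pollution to continue.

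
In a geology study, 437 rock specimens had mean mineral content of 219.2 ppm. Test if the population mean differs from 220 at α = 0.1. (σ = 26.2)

z = (x̄ - μ₀)/(σ/√n) = (219.2 - 220)/(26.2/√437) = -0.638. Critical value: ±1.645. Since |-0.638| ≤ 1.645, Fail to reject H₀.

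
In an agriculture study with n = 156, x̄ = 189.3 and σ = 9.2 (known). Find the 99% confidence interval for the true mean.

CI = x̄ ± z*(σ/√n) = 189.3 ± 2.576(9.2/√156) = 189.3 ± 1.9 = (187.4, 191.2)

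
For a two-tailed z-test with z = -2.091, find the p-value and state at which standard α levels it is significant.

p = 2·P(Z > |-2.091|) = 2·(1 - Φ(2.091)) ≈ 0.0365. Significant at α = 0.1; Significant at α = 0.05.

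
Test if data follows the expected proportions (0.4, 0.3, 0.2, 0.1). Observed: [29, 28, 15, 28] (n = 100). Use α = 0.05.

Expected: [40.0, 30.0, 20.0, 10.0]. χ² = 36.808. df = 3, critical = 7.815. Reject H₀.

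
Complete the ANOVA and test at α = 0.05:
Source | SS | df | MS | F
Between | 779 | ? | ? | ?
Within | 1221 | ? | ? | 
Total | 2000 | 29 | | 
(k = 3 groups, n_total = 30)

df_between = 2, df_within = 27. MS_between = 389.5, MS_within = 45.22. F = 8.613, F_crit ≈ 3.354. Reject H₀.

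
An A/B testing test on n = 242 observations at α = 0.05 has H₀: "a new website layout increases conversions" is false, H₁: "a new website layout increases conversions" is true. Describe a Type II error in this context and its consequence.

Type II error: failing to reject H₀ when it is false — concluding that a new website layout increases conversions is not supported when in fact it is. Consequence: discarding a layout that would have improved conversions — lost revenue.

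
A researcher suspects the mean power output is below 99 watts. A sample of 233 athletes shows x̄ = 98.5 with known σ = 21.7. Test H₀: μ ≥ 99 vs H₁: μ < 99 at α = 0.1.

z = -0.352. Critical value: -1.28. Fail to reject H₀.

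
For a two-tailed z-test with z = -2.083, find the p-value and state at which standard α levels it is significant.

p = 2·P(Z > |-2.083|) = 2·(1 - Φ(2.083)) ≈ 0.0373. Significant at α = 0.1; Significant at α = 0.05.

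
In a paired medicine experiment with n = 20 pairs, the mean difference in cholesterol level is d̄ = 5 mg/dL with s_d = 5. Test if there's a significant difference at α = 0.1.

t = d̄/(s_d/√n) = 5/(5/√20) = 4.472. df = 19, critical t = ±1.729. Reject H₀.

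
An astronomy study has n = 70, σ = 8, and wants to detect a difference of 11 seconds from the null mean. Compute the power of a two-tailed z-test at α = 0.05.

SE = σ/√n = 8/√70 = 0.956. Non-centrality λ = d/SE = 11/0.956 = 11.504. Power ≈ Φ(λ - z_{α/2}) = Φ(11.504 - 1.96) = Φ(9.544) = 1.0.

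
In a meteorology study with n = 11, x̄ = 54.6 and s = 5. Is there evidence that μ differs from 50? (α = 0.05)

t = (x̄ - μ₀)/(s/√n) = (54.6 - 50)/(5/√11) = 3.051. df = 10, critical t = ±2.228. Reject H₀.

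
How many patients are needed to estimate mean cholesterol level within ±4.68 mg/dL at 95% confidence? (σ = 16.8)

n = (z*σ/E)² = (1.96×16.8/4.68)² = 49.5 → n = 50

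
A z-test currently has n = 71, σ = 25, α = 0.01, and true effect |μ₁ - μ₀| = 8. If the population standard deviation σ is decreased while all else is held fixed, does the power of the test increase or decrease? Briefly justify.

Power increases: a smaller σ shrinks the standard error σ/√n, moving the sampling distribution under H₁ further from the critical value.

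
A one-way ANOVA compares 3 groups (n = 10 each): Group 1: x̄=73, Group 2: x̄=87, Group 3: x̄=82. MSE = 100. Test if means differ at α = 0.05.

Grand mean = 80.67. SS_between = 1006.67, MS_between = 503.33. F = 5.033, F_crit ≈ 3.354. Reject H₀.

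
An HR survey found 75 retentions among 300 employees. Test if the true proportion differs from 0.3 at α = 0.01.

p̂ = 0.25, p₀ = 0.3. z = (p̂ - p₀)/√(p₀(1-p₀)/n) = -1.89. Critical: ±2.576. Fail to reject H₀.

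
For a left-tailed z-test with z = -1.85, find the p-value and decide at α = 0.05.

p = P(Z < -1.85) = Φ(-1.85) ≈ 0.0322. Since p < 0.05, reject H₀ (significant) at α = 0.05.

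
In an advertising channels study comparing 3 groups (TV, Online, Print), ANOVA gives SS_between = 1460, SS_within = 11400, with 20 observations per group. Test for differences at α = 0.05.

df_between = 2, df_within = 57. F = MS_between/MS_within = 730.0/200.0 = 3.65. F_crit ≈ 3.159. Reject H₀. At least one mean differs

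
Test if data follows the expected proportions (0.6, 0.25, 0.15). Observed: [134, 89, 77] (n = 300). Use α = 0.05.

Expected: [180.0, 75.0, 45.0]. χ² = 37.124. df = 2, critical = 5.991. Reject H₀.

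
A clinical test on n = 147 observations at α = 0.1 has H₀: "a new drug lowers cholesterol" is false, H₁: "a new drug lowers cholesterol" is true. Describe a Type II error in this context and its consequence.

Type II error: failing to reject H₀ when it is false — concluding that a new drug lowers cholesterol is not supported when in fact it is. Consequence: shelving an effective drug — patients miss out on a treatment that would have helped.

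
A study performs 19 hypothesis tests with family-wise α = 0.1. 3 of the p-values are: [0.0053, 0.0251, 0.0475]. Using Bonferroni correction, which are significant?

Bonferroni α = 0.1/19 = 0.00526. None of the given p-values are significant.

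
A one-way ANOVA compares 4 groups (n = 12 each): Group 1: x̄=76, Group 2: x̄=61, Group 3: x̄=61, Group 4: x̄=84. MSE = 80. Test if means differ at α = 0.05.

Grand mean = 70.5. SS_between = 4716.0, MS_between = 1572.0. F = 19.65, F_crit ≈ 2.816. Reject H₀.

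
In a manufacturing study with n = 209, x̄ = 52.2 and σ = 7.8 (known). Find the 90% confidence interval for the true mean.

CI = x̄ ± z*(σ/√n) = 52.2 ± 1.645(7.8/√209) = 52.2 ± 0.89 = (51.31, 53.09)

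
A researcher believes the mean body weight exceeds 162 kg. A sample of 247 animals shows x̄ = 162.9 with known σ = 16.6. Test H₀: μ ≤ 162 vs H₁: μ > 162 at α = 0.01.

z = 0.852. Critical value: 2.33. Fail to reject H₀.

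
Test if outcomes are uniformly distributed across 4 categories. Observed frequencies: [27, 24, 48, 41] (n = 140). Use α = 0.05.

Expected = 35 each. χ² = Σ(O-E)²/E = 11.143. df = 3, critical value = 7.815. Reject H₀.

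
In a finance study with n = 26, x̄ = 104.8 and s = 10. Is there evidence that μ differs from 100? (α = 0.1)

t = (x̄ - μ₀)/(s/√n) = (104.8 - 100)/(10/√26) = 2.448. df = 25, critical t = ±1.708. Reject H₀.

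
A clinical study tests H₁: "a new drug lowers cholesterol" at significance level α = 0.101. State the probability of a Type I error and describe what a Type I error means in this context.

P(Type I error) = α = 0.101. A Type I error is rejecting H₀ when H₀ is actually true (false positive) — here, concluding that a new drug lowers cholesterol when in fact this is not the case. Consequence: approving an ineffective drug — patients take a useless medication and may skip effective alternatives.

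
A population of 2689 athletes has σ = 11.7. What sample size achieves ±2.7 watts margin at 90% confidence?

Without FPC: n₀ = (1.645×11.7/2.7)² = 50.813. With FPC: n = n₀N/(n₀+N-1) = 49.9 → n = 50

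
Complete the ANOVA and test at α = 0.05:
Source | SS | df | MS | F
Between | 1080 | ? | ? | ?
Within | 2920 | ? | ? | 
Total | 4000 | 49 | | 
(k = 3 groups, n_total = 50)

df_between = 2, df_within = 47. MS_between = 540.0, MS_within = 62.13. F = 8.692, F_crit ≈ 3.195. Reject H₀.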